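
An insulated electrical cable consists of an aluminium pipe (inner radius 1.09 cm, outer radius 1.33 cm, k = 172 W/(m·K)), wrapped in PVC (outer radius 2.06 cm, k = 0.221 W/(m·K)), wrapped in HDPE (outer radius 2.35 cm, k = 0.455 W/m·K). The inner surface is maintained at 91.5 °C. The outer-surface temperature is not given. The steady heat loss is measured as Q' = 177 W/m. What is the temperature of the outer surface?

T_out = 27.5 °C

Series resistances:
  R'_aluminium = ln(0.0133/0.0109)/(2πk) = 0.1990/(2π·172) = 1.841×10^-4 m·K/W
  R'_PVC = ln(0.0206/0.0133)/(2πk) = 0.4375/(2π·0.221) = 0.3151 m·K/W
  R'_HDPE = ln(0.0235/0.0206)/(2πk) = 0.1317/(2π·0.455) = 0.04607 m·K/W
ΣR = 0.3613 m·K/W
ΔT = Q'·ΣR = 177 × 0.3613 = 63.95 K
Heat flows outward, so T_out = T_in − ΔT = 91.5 − 63.95 = 27.5 °C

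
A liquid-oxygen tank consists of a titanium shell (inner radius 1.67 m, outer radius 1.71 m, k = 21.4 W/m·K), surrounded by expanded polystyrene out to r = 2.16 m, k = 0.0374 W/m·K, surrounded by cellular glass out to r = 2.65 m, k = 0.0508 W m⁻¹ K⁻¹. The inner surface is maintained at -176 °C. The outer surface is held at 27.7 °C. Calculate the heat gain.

Treat each layer as a resistance in series:
  R_titanium = (1/1.67 − 1/1.71)/(4πk) = 0.01401/(4π·21.4) = 5.209×10^-5 K/W
  R_expanded polystyrene = (1/1.71 − 1/2.16)/(4πk) = 0.1218/(4π·0.0374) = 0.2592 K/W
  R_cellular glass = (1/2.16 − 1/2.65)/(4πk) = 0.08560/(4π·0.0508) = 0.1341 K/W
ΣR = 5.209×10^-5 + 0.2592 + 0.1341 = 0.3934 K/W
Q = ΔT/ΣR = (-176 °C − 27.7 °C)/0.3934 = -518 W
(Negative Q ⇒ heat flows inward; heat gain = 518 W.)

Q = 518 W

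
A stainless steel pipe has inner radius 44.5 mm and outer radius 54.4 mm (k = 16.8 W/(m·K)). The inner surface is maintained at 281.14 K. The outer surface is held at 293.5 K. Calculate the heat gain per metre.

Q' = 2πk·ΔT/ln(r₂/r₁) = 2π × 16.8 × 12.36 / ln(0.0544/0.0445) = 6500 W/m

Q' = 6.50 kW/m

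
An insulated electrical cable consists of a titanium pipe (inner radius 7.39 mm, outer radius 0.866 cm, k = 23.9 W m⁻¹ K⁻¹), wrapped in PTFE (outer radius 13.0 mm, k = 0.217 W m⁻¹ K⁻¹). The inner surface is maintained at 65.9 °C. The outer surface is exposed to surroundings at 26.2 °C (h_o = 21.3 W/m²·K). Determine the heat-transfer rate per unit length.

Series thermal resistances, inner to outer:
  R'_titanium = ln(0.00866/0.00739)/(2πk) = 0.1586/(2π·23.9) = 0.001056 m·K/W
  R'_PTFE = ln(0.0130/0.00866)/(2πk) = 0.4062/(2π·0.217) = 0.2979 m·K/W
  R'_conv,out = 1/(2πr h) = 1/(2π·0.0130·21.3) = 0.5748 m·K/W
ΣR = 0.001056 + 0.2979 + 0.5748 = 0.8738 m·K/W
Q' = ΔT/ΣR = (65.9 °C − 26.2 °C)/0.8738 = 45.4 W/m

Q' = 45.4 W/m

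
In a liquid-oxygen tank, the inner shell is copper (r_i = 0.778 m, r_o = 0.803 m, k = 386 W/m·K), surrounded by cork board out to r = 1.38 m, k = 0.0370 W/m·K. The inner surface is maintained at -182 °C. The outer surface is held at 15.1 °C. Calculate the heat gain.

Series thermal resistances, inner to outer:
  R_copper = (1/0.778 − 1/0.803)/(4πk) = 0.04002/(4π·386) = 8.250×10^-6 K/W
  R_cork board = (1/0.803 − 1/1.38)/(4πk) = 0.5207/(4π·0.0370) = 1.120 K/W
ΣR = 8.250×10^-6 + 1.120 = 1.120 K/W
Q = ΔT/ΣR = (-182 °C − 15.1 °C)/1.120 = -176 W
(Negative Q ⇒ heat flows inward; heat gain = 176 W.)

Q = 176 W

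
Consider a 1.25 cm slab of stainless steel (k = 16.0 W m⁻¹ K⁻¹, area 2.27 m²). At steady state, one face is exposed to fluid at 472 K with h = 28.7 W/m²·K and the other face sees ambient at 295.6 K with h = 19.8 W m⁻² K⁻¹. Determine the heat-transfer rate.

Treat each layer as a resistance in series:
  R_conv,in = 1/(hA) = 1/(28.7·2.27) = 0.01535 K/W
  R_stainless steel = L/(kA) = 0.0125/(16.0·2.27) = 3.442×10^-4 K/W
  R_conv,out = 1/(hA) = 1/(19.8·2.27) = 0.02225 K/W
ΣR = 0.01535 + 3.442×10^-4 + 0.02225 = 0.03794 K/W
Q = ΔT/ΣR = (472 K − 295.6 K)/0.03794 = 4650 W

Q = 4.65 kW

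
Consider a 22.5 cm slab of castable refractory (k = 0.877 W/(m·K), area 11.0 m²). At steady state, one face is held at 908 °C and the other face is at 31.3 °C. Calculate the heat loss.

Q = 37.6 kW

Q = kA·ΔT/L = 0.877 × 11.0 × |908 °C − 31.3 °C| / 0.225 = 37600 W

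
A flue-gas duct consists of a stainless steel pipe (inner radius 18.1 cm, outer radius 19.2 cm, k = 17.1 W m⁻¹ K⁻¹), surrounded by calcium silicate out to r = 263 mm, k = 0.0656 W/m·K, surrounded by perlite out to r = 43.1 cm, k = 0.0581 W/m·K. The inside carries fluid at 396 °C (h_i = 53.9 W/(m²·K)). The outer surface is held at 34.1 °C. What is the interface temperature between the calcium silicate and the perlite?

Series thermal resistances, inner to outer:
  R'_conv,in = 1/(2πr h) = 1/(2π·0.181·53.9) = 0.01631 m·K/W
  R'_stainless steel = ln(0.192/0.181)/(2πk) = 0.05900/(2π·17.1) = 5.491×10^-4 m·K/W
  R'_calcium silicate = ln(0.263/0.192)/(2πk) = 0.3147/(2π·0.0656) = 0.7634 m·K/W
  R'_perlite = ln(0.431/0.263)/(2πk) = 0.4940/(2π·0.0581) = 1.353 m·K/W
ΣR = 0.01631 + 5.491×10^-4 + 0.7634 + 1.353 = 2.133 m·K/W
Q' = ΔT/ΣR = (396 °C − 34.1 °C)/2.133 = 169.7 W/m
From the inner boundary to the calcium silicate/perlite interface, ΣR_partial = 0.7803 m·K/W.
T_interface = T_in − Q'·ΣR_partial = 396 °C − (169.7)(0.7803) = 264 °C

T = 264 °C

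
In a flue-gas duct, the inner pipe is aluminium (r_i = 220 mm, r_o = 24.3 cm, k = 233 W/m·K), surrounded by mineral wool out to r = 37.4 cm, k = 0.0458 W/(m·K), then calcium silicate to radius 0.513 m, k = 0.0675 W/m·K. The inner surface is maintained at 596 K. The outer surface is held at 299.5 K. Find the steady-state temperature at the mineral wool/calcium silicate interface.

Treat each layer as a resistance in series:
  R'_aluminium = ln(0.243/0.220)/(2πk) = 0.09943/(2π·233) = 6.792×10^-5 m·K/W
  R'_mineral wool = ln(0.374/0.243)/(2πk) = 0.4312/(2π·0.0458) = 1.498 m·K/W
  R'_calcium silicate = ln(0.513/0.374)/(2πk) = 0.3160/(2π·0.0675) = 0.7451 m·K/W
ΣR = 6.792×10^-5 + 1.498 + 0.7451 = 2.243 m·K/W
Q' = ΔT/ΣR = (596 K − 299.5 K)/2.243 = 132.2 W/m
From the inner boundary to the mineral wool/calcium silicate interface, ΣR_partial = 1.498 m·K/W.
T_interface = T_in − Q'·ΣR_partial = 596 K − (132.2)(1.498) = 398 K

T = 398 K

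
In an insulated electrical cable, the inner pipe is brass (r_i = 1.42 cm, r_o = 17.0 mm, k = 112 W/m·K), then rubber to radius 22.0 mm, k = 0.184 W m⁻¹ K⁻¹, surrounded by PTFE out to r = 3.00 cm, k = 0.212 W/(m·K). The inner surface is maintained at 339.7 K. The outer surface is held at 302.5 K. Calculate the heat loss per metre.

Q' = 81.6 W/m

Resistance network (inner→outer):
  R'_brass = ln(0.0170/0.0142)/(2πk) = 0.1800/(2π·112) = 2.557×10^-4 m·K/W
  R'_rubber = ln(0.0220/0.0170)/(2πk) = 0.2578/(2π·0.184) = 0.2230 m·K/W
  R'_PTFE = ln(0.0300/0.0220)/(2πk) = 0.3102/(2π·0.212) = 0.2328 m·K/W
ΣR = 2.557×10^-4 + 0.2230 + 0.2328 = 0.4561 m·K/W
Q' = ΔT/ΣR = (339.7 K − 302.5 K)/0.4561 = 81.6 W/m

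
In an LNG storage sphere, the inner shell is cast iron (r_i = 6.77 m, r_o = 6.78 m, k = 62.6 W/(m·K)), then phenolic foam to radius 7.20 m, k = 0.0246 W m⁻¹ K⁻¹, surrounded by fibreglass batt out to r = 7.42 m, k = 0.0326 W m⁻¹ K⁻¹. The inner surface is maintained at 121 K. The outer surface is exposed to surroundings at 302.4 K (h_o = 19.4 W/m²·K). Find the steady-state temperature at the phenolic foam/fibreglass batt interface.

Treat each layer as a resistance in series:
  R_cast iron = (1/6.77 − 1/6.78)/(4πk) = 2.179×10^-4/(4π·62.6) = 2.769×10^-7 K/W
  R_phenolic foam = (1/6.78 − 1/7.20)/(4πk) = 0.008604/(4π·0.0246) = 0.02783 K/W
  R_fibreglass batt = (1/7.20 − 1/7.42)/(4πk) = 0.004118/(4π·0.0326) = 0.01005 K/W
  R_conv,out = 1/(4πr²h) = 1/(4π·7.42²·19.4) = 7.450×10^-5 K/W
ΣR = 2.769×10^-7 + 0.02783 + 0.01005 + 7.450×10^-5 = 0.03795 K/W
Q = ΔT/ΣR = (121 K − 302.4 K)/0.03795 = -4780 W
From the inner boundary to the phenolic foam/fibreglass batt interface, ΣR_partial = 0.02783 K/W.
T_interface = T_in − Q·ΣR_partial = 121 K − (-4780)(0.02783) = 254.0 K

T = 254.0 K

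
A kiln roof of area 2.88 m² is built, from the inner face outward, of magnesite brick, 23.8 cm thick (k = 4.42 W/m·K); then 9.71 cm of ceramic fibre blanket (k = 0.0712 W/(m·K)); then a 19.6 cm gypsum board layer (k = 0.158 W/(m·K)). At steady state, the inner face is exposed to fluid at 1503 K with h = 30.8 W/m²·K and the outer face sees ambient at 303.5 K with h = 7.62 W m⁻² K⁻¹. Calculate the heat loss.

Treat each layer as a resistance in series:
  R_conv,in = 1/(hA) = 1/(30.8·2.88) = 0.01127 K/W
  R_magnesite brick = L/(kA) = 0.238/(4.42·2.88) = 0.01870 K/W
  R_ceramic fibre blanket = L/(kA) = 0.0971/(0.0712·2.88) = 0.4735 K/W
  R_gypsum board = L/(kA) = 0.196/(0.158·2.88) = 0.4307 K/W
  R_conv,out = 1/(hA) = 1/(7.62·2.88) = 0.04557 K/W
ΣR = 0.01127 + 0.01870 + 0.4735 + 0.4307 + 0.04557 = 0.9797 K/W
Q = ΔT/ΣR = (1503 K − 303.5 K)/0.9797 = 1220 W

Q = 1220 W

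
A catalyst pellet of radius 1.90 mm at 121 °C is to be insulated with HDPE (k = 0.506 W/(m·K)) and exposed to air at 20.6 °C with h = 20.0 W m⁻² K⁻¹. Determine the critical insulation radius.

r_cr = 5.06 cm

For a sphere, r_cr = 2k_ins/h = 2·0.506/20.0 = 0.0506 m = 5.06 cm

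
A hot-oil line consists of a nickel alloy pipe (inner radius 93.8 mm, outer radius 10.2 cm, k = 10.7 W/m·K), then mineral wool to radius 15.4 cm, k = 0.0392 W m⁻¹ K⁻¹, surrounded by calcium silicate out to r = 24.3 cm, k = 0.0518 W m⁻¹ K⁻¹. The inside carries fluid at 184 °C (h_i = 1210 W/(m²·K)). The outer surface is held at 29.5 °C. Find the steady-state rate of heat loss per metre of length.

Q' = 50.2 W/m

Resistance network (inner→outer):
  R'_conv,in = 1/(2πr h) = 1/(2π·0.0938·1210) = 0.001402 m·K/W
  R'_nickel alloy = ln(0.102/0.0938)/(2πk) = 0.08381/(2π·10.7) = 0.001247 m·K/W
  R'_mineral wool = ln(0.154/0.102)/(2πk) = 0.4120/(2π·0.0392) = 1.673 m·K/W
  R'_calcium silicate = ln(0.243/0.154)/(2πk) = 0.4561/(2π·0.0518) = 1.401 m·K/W
ΣR = 0.001402 + 0.001247 + 1.673 + 1.401 = 3.077 m·K/W
Q' = ΔT/ΣR = (184 °C − 29.5 °C)/3.077 = 50.2 W/m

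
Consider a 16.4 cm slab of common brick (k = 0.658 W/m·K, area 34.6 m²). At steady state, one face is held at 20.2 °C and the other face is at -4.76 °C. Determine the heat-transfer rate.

Q = kA·ΔT/L = 0.658 × 34.6 × |20.2 °C − -4.76 °C| / 0.164 = 3460 W

Q = 3460 W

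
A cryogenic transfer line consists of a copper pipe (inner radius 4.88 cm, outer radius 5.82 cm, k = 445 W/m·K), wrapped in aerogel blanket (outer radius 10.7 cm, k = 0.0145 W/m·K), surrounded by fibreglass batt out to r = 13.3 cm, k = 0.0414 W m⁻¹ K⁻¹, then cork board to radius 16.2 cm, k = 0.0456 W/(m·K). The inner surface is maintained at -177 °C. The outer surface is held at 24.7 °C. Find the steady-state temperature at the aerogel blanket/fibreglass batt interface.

T = -12.8 °C

Series thermal resistances, inner to outer:
  R'_copper = ln(0.0582/0.0488)/(2πk) = 0.1762/(2π·445) = 6.300×10^-5 m·K/W
  R'_aerogel blanket = ln(0.107/0.0582)/(2πk) = 0.6089/(2π·0.0145) = 6.684 m·K/W
  R'_fibreglass batt = ln(0.133/0.107)/(2πk) = 0.2175/(2π·0.0414) = 0.8362 m·K/W
  R'_cork board = ln(0.162/0.133)/(2πk) = 0.1972/(2π·0.0456) = 0.6884 m·K/W
ΣR = 6.300×10^-5 + 6.684 + 0.8362 + 0.6884 = 8.209 m·K/W
Q' = ΔT/ΣR = (-177 °C − 24.7 °C)/8.209 = -24.57 W/m
From the inner boundary to the aerogel blanket/fibreglass batt interface, ΣR_partial = 6.684 m·K/W.
T_interface = T_in − Q'·ΣR_partial = -177 °C − (-24.57)(6.684) = -12.8 °C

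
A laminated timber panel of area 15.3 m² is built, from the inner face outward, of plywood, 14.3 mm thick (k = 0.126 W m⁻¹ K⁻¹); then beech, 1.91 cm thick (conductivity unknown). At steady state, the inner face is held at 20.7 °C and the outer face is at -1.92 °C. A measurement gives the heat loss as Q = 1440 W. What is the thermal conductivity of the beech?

k = 0.151 W/m·K

ΣR = ΔT/Q = |20.7 − -1.92|/1440 = 0.01571 K/W
Known resistances:
  R_plywood = L/(kA) = 0.0143/(0.126·15.3) = 0.007418 K/W
R_beech = ΣR − ΣR_known = 0.01571 − 0.007418 = 0.008292 K/W
L/(kA) = 0.008292 ⇒ k = 0.0191/(0.008292·15.3) = 0.151 W/m·K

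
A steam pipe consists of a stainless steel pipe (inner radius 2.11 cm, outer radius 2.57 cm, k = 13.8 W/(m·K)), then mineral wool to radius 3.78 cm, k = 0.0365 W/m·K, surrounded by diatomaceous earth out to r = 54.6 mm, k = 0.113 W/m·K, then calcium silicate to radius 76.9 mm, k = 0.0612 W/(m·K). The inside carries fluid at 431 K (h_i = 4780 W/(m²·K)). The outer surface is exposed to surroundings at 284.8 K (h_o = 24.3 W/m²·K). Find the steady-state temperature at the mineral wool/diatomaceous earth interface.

T = 353.5 K

Treat each layer as a resistance in series:
  R'_conv,in = 1/(2πr h) = 1/(2π·0.0211·4780) = 0.001578 m·K/W
  R'_stainless steel = ln(0.0257/0.0211)/(2πk) = 0.1972/(2π·13.8) = 0.002275 m·K/W
  R'_mineral wool = ln(0.0378/0.0257)/(2πk) = 0.3858/(2π·0.0365) = 1.682 m·K/W
  R'_diatomaceous earth = ln(0.0546/0.0378)/(2πk) = 0.3677/(2π·0.113) = 0.5179 m·K/W
  R'_calcium silicate = ln(0.0769/0.0546)/(2πk) = 0.3425/(2π·0.0612) = 0.8906 m·K/W
  R'_conv,out = 1/(2πr h) = 1/(2π·0.0769·24.3) = 0.08517 m·K/W
ΣR = 0.001578 + 0.002275 + 1.682 + 0.5179 + 0.8906 + 0.08517 = 3.180 m·K/W
Q' = ΔT/ΣR = (431 K − 284.8 K)/3.180 = 45.97 W/m
From the inner boundary to the mineral wool/diatomaceous earth interface, ΣR_partial = 1.686 m·K/W.
T_interface = T_in − Q'·ΣR_partial = 431 K − (45.97)(1.686) = 353.5 K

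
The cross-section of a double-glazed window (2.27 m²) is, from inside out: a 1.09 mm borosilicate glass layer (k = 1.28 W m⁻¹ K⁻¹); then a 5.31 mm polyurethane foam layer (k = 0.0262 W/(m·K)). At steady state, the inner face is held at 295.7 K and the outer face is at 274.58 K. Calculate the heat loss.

Q = 236 W

Resistance network (inner→outer):
  R_borosilicate glass = L/(kA) = 0.00109/(1.28·2.27) = 3.751×10^-4 K/W
  R_polyurethane foam = L/(kA) = 0.00531/(0.0262·2.27) = 0.08928 K/W
ΣR = 3.751×10^-4 + 0.08928 = 0.08966 K/W
Q = ΔT/ΣR = (295.7 K − 274.58 K)/0.08966 = 236 W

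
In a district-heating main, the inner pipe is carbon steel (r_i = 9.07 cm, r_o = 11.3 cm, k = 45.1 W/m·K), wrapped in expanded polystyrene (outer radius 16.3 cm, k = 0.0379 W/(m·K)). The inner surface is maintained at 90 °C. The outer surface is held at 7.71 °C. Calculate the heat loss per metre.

Series thermal resistances, inner to outer:
  R'_carbon steel = ln(0.113/0.0907)/(2πk) = 0.2198/(2π·45.1) = 7.758×10^-4 m·K/W
  R'_expanded polystyrene = ln(0.163/0.113)/(2πk) = 0.3664/(2π·0.0379) = 1.538 m·K/W
ΣR = 7.758×10^-4 + 1.538 = 1.539 m·K/W
Q' = ΔT/ΣR = (90 °C − 7.71 °C)/1.539 = 53.5 W/m

Q' = 53.5 W/m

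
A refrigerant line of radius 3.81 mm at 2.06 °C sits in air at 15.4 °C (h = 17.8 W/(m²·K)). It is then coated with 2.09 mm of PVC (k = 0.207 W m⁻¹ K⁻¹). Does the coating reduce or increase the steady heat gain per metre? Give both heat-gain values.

Critical radius for a cylinder: r_cr = k/h = 0.0116 m = 1.16 cm.
Outer radius after coating: r₂ = 0.00381 + 0.00209 = 0.00590 m.
Since r₁ < r_cr and r₂ ≤ r_cr, the coating moves toward the maximum at r_cr — heat gain rises.
Bare: R = 1/(2πr₁h) = 2.347 m·K/W; Q = 13.34/2.347 = 5.68 W/m.
Coated: R = R_cond + R_conv = 1.852 m·K/W; Q = 13.34/1.852 = 7.20 W/m.

increases: 5.68 → 7.20 W/m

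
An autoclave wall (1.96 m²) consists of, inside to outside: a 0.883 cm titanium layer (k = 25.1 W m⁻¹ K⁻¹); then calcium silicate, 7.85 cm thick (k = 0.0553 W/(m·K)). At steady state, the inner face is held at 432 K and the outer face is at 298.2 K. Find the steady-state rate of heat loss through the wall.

Q = 185 W

Resistance network (inner→outer):
  R_titanium = L/(kA) = 0.00883/(25.1·1.96) = 1.795×10^-4 K/W
  R_calcium silicate = L/(kA) = 0.0785/(0.0553·1.96) = 0.7242 K/W
ΣR = 1.795×10^-4 + 0.7242 = 0.7244 K/W
Q = ΔT/ΣR = (432 K − 298.2 K)/0.7244 = 185 W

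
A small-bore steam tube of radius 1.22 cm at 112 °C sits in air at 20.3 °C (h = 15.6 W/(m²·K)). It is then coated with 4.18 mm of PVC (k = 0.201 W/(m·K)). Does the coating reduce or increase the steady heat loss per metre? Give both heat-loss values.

Critical radius for a cylinder: r_cr = k/h = 0.0129 m = 1.29 cm.
Outer radius after coating: r₂ = 0.0122 + 0.00418 = 0.01638 m.
r₁ < r_cr < r₂: heat loss rises to a maximum at r_cr then falls. Whether the coating helps depends on whether Q(r₂) has dropped back below Q(r₁).
Bare: R = 1/(2πr₁h) = 0.8362 m·K/W; Q = 91.7/0.8362 = 110 W/m.
Coated: R = R_cond + R_conv = 0.8561 m·K/W; Q = 91.7/0.8561 = 107 W/m.

reduces: 110 → 107 W/m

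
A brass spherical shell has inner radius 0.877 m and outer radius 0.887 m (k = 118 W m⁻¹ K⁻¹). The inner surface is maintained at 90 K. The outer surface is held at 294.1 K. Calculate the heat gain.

Q = 4πk·ΔT/(1/r₁ − 1/r₂) = 4π × 118 × 204.1 / (1/0.877 − 1/0.887) = 2.35×10^7 W

Q = 23500 kW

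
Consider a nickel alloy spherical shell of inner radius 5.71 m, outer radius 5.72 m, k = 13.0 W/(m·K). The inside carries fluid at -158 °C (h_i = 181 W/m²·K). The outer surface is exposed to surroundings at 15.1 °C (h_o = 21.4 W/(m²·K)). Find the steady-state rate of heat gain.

Q = 1.34×10^6 W

Resistance network (inner→outer):
  R_conv,in = 1/(4πr²h) = 1/(4π·5.71²·181) = 1.348×10^-5 K/W
  R_nickel alloy = (1/5.71 − 1/5.72)/(4πk) = 3.062×10^-4/(4π·13.0) = 1.874×10^-6 K/W
  R_conv,out = 1/(4πr²h) = 1/(4π·5.72²·21.4) = 1.137×10^-4 K/W
ΣR = 1.348×10^-5 + 1.874×10^-6 + 1.137×10^-4 = 1.291×10^-4 K/W
Q = ΔT/ΣR = (-158 °C − 15.1 °C)/1.291×10^-4 = -1.34×10^6 W
(Negative Q ⇒ heat flows inward; heat gain = 1.34×10^6 W.)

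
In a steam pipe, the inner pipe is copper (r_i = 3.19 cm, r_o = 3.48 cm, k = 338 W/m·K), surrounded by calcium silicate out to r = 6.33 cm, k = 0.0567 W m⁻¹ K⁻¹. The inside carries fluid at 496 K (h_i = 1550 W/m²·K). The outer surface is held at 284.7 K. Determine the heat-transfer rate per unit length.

Q' = 126 W/m

Resistance network (inner→outer):
  R'_conv,in = 1/(2πr h) = 1/(2π·0.0319·1550) = 0.003219 m·K/W
  R'_copper = ln(0.0348/0.0319)/(2πk) = 0.08701/(2π·338) = 4.097×10^-5 m·K/W
  R'_calcium silicate = ln(0.0633/0.0348)/(2πk) = 0.5983/(2π·0.0567) = 1.679 m·K/W
ΣR = 0.003219 + 4.097×10^-5 + 1.679 = 1.682 m·K/W
Q' = ΔT/ΣR = (496 K − 284.7 K)/1.682 = 126 W/m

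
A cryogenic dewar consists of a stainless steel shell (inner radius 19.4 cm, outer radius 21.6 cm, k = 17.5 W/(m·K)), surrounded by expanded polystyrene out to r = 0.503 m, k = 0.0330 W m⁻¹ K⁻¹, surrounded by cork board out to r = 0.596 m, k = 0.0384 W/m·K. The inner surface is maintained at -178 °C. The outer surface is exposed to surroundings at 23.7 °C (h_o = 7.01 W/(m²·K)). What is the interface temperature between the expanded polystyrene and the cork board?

Treat each layer as a resistance in series:
  R_stainless steel = (1/0.194 − 1/0.216)/(4πk) = 0.5250/(4π·17.5) = 0.002387 K/W
  R_expanded polystyrene = (1/0.216 − 1/0.503)/(4πk) = 2.642/(4π·0.0330) = 6.370 K/W
  R_cork board = (1/0.503 − 1/0.596)/(4πk) = 0.3102/(4π·0.0384) = 0.6429 K/W
  R_conv,out = 1/(4πr²h) = 1/(4π·0.596²·7.01) = 0.03196 K/W
ΣR = 0.002387 + 6.370 + 0.6429 + 0.03196 = 7.047 K/W
Q = ΔT/ΣR = (-178 °C − 23.7 °C)/7.047 = -28.62 W
From the inner boundary to the expanded polystyrene/cork board interface, ΣR_partial = 6.372 K/W.
T_interface = T_in − Q·ΣR_partial = -178 °C − (-28.62)(6.372) = 4.4 °C

T = 4.4 °C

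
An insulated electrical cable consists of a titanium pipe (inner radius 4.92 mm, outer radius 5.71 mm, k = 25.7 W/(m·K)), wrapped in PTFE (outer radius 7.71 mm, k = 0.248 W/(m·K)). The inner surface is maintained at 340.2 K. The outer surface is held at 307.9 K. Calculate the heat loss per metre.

Q' = 167 W/m

Treat each layer as a resistance in series:
  R'_titanium = ln(0.00571/0.00492)/(2πk) = 0.1489/(2π·25.7) = 9.222×10^-4 m·K/W
  R'_PTFE = ln(0.00771/0.00571)/(2πk) = 0.3003/(2π·0.248) = 0.1927 m·K/W
ΣR = 9.222×10^-4 + 0.1927 = 0.1936 m·K/W
Q' = ΔT/ΣR = (340.2 K − 307.9 K)/0.1936 = 167 W/m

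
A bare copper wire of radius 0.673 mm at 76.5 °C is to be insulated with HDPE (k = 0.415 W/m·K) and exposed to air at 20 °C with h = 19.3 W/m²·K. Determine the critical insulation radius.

r_cr = 2.15 cm

For a cylinder, r_cr = k_ins/h = 0.415/19.3 = 0.0215 m = 2.15 cm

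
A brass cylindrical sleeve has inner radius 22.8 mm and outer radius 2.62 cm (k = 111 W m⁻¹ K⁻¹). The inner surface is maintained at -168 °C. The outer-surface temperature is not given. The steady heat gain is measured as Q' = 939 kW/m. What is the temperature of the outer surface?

Series resistances:
  R'_brass = ln(0.0262/0.0228)/(2πk) = 0.1390/(2π·111) = 1.993×10^-4 m·K/W
ΣR = 1.993×10^-4 m·K/W
ΔT = Q'·ΣR = 9.39×10^5 × 1.993×10^-4 = 187.1 K
Heat flows inward, so T_out = T_in + ΔT = -168 + 187.1 = 19.1 °C

T_out = 19.1 °C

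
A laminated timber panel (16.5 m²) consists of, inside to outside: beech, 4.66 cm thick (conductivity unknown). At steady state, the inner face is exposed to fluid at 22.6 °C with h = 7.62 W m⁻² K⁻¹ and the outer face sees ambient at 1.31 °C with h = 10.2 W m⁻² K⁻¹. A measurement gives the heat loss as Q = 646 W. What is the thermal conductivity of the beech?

k = 0.148 W/m·K

ΣR = ΔT/Q = |22.6 − 1.31|/646 = 0.03296 K/W
Known resistances:
  R_conv,in = 1/(hA) = 1/(7.62·16.5) = 0.007954 K/W
  R_conv,out = 1/(hA) = 1/(10.2·16.5) = 0.005942 K/W
R_beech = ΣR − ΣR_known = 0.03296 − 0.01390 = 0.01906 K/W
L/(kA) = 0.01906 ⇒ k = 0.0466/(0.01906·16.5) = 0.148 W/m·K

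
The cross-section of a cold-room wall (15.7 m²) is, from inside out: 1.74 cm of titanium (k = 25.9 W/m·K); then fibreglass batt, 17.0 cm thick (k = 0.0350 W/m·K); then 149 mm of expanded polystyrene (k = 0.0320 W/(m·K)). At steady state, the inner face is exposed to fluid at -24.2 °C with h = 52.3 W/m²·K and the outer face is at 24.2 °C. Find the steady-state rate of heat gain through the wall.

Series thermal resistances, inner to outer:
  R_conv,in = 1/(hA) = 1/(52.3·15.7) = 0.001218 K/W
  R_titanium = L/(kA) = 0.0174/(25.9·15.7) = 4.279×10^-5 K/W
  R_fibreglass batt = L/(kA) = 0.170/(0.0350·15.7) = 0.3094 K/W
  R_expanded polystyrene = L/(kA) = 0.149/(0.0320·15.7) = 0.2966 K/W
ΣR = 0.001218 + 4.279×10^-5 + 0.3094 + 0.2966 = 0.6073 K/W
Q = ΔT/ΣR = (-24.2 °C − 24.2 °C)/0.6073 = -79.7 W
(Negative Q ⇒ heat flows inward; heat gain = 79.7 W.)

Q = 79.7 W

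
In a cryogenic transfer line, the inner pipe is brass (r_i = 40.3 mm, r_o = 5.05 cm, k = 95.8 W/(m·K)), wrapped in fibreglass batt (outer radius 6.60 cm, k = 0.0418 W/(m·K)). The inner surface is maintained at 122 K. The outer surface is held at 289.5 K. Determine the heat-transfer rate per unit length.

Resistance network (inner→outer):
  R'_brass = ln(0.0505/0.0403)/(2πk) = 0.2256/(2π·95.8) = 3.748×10^-4 m·K/W
  R'_fibreglass batt = ln(0.0660/0.0505)/(2πk) = 0.2677/(2π·0.0418) = 1.019 m·K/W
ΣR = 3.748×10^-4 + 1.019 = 1.019 m·K/W
Q' = ΔT/ΣR = (122 K − 289.5 K)/1.019 = -164 W/m
(Negative Q' ⇒ heat flows inward; heat gain = 164 W/m.)

Q' = 164 W/m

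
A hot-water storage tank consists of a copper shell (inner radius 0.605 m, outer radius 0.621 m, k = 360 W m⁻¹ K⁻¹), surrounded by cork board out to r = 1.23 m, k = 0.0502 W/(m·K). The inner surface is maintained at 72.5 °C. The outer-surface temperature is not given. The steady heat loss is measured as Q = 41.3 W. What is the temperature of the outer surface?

T_out = 20.3 °C

Series resistances:
  R_copper = (1/0.605 − 1/0.621)/(4πk) = 0.04259/(4π·360) = 9.414×10^-6 K/W
  R_cork board = (1/0.621 − 1/1.23)/(4πk) = 0.7973/(4π·0.0502) = 1.264 K/W
ΣR = 1.264 K/W
ΔT = Q·ΣR = 41.3 × 1.264 = 52.20 K
Heat flows outward, so T_out = T_in − ΔT = 72.5 − 52.20 = 20.3 °C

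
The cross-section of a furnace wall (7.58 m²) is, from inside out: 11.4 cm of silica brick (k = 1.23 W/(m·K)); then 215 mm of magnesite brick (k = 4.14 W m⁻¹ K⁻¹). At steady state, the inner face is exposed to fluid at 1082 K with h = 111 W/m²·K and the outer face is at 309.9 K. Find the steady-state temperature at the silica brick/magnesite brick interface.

Treat each layer as a resistance in series:
  R_conv,in = 1/(hA) = 1/(111·7.58) = 0.001189 K/W
  R_silica brick = L/(kA) = 0.114/(1.23·7.58) = 0.01223 K/W
  R_magnesite brick = L/(kA) = 0.215/(4.14·7.58) = 0.006851 K/W
ΣR = 0.001189 + 0.01223 + 0.006851 = 0.02027 K/W
Q = ΔT/ΣR = (1082 K − 309.9 K)/0.02027 = 38090 W
From the inner boundary to the silica brick/magnesite brick interface, ΣR_partial = 0.01342 K/W.
T_interface = T_in − Q·ΣR_partial = 1082 K − (38090)(0.01342) = 571 K

T = 571 K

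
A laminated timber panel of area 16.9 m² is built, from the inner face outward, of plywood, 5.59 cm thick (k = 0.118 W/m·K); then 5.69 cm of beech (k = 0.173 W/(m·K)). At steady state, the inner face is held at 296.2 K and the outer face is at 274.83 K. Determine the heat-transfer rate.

Q = 450 W

Series thermal resistances, inner to outer:
  R_plywood = L/(kA) = 0.0559/(0.118·16.9) = 0.02803 K/W
  R_beech = L/(kA) = 0.0569/(0.173·16.9) = 0.01946 K/W
ΣR = 0.02803 + 0.01946 = 0.04749 K/W
Q = ΔT/ΣR = (296.2 K − 274.83 K)/0.04749 = 450 W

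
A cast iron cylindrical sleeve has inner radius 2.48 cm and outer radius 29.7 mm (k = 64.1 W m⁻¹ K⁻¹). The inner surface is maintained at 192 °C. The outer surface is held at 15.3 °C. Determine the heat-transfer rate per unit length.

Q' = 2πk·ΔT/ln(r₂/r₁) = 2π × 64.1 × 176.7 / ln(0.0297/0.0248) = 3.95×10^5 W/m

Q' = 3.95×10^5 W/m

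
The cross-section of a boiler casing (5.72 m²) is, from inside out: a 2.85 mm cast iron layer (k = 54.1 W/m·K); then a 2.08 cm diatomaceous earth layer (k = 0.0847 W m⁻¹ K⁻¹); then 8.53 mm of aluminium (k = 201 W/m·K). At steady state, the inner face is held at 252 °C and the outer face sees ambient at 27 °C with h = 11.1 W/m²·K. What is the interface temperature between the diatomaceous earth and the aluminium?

Treat each layer as a resistance in series:
  R_cast iron = L/(kA) = 0.00285/(54.1·5.72) = 9.210×10^-6 K/W
  R_diatomaceous earth = L/(kA) = 0.0208/(0.0847·5.72) = 0.04293 K/W
  R_aluminium = L/(kA) = 0.00853/(201·5.72) = 7.419×10^-6 K/W
  R_conv,out = 1/(hA) = 1/(11.1·5.72) = 0.01575 K/W
ΣR = 9.210×10^-6 + 0.04293 + 7.419×10^-6 + 0.01575 = 0.05870 K/W
Q = ΔT/ΣR = (252 °C − 27 °C)/0.05870 = 3833 W
From the inner boundary to the diatomaceous earth/aluminium interface, ΣR_partial = 0.04294 K/W.
T_interface = T_in − Q·ΣR_partial = 252 °C − (3833)(0.04294) = 87.4 °C

T = 87.4 °C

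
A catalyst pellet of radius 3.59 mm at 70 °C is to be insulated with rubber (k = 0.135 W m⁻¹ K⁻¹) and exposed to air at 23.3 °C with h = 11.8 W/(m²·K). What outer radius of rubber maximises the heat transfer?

r_cr = 2.29 cm

For a sphere, r_cr = 2k_ins/h = 2·0.135/11.8 = 0.0229 m = 2.29 cm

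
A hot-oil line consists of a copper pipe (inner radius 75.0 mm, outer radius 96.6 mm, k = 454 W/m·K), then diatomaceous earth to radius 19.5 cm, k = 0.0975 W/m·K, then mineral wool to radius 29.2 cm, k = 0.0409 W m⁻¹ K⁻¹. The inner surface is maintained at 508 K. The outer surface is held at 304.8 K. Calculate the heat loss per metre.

Q' = 74.8 W/m

Series thermal resistances, inner to outer:
  R'_copper = ln(0.0966/0.0750)/(2πk) = 0.2531/(2π·454) = 8.872×10^-5 m·K/W
  R'_diatomaceous earth = ln(0.195/0.0966)/(2πk) = 0.7024/(2π·0.0975) = 1.147 m·K/W
  R'_mineral wool = ln(0.292/0.195)/(2πk) = 0.4038/(2π·0.0409) = 1.571 m·K/W
ΣR = 8.872×10^-5 + 1.147 + 1.571 = 2.718 m·K/W
Q' = ΔT/ΣR = (508 K − 304.8 K)/2.718 = 74.8 W/m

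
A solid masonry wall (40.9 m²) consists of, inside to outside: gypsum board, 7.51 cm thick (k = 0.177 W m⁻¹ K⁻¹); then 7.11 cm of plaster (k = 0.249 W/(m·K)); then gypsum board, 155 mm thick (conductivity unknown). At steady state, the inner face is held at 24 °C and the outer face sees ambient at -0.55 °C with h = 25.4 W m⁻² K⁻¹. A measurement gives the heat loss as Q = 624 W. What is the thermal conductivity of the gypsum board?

ΣR = ΔT/Q = |24 − -0.55|/624 = 0.03934 K/W
Known resistances:
  R_gypsum board = L/(kA) = 0.0751/(0.177·40.9) = 0.01037 K/W
  R_plaster = L/(kA) = 0.0711/(0.249·40.9) = 0.006981 K/W
  R_conv,out = 1/(hA) = 1/(25.4·40.9) = 9.626×10^-4 K/W
R_gypsum board = ΣR − ΣR_known = 0.03934 − 0.01831 = 0.02103 K/W
L/(kA) = 0.02103 ⇒ k = 0.155/(0.02103·40.9) = 0.180 W/m·K

k = 0.180 W/m·K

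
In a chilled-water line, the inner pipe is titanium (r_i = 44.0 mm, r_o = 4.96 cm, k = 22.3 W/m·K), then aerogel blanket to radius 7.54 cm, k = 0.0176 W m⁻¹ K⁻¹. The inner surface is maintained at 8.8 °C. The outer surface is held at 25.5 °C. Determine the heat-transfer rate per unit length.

Treat each layer as a resistance in series:
  R'_titanium = ln(0.0496/0.0440)/(2πk) = 0.1198/(2π·22.3) = 8.550×10^-4 m·K/W
  R'_aerogel blanket = ln(0.0754/0.0496)/(2πk) = 0.4188/(2π·0.0176) = 3.787 m·K/W
ΣR = 8.550×10^-4 + 3.787 = 3.788 m·K/W
Q' = ΔT/ΣR = (8.8 °C − 25.5 °C)/3.788 = -4.41 W/m
(Negative Q' ⇒ heat flows inward; heat gain = 4.41 W/m.)

Q' = 4.41 W/m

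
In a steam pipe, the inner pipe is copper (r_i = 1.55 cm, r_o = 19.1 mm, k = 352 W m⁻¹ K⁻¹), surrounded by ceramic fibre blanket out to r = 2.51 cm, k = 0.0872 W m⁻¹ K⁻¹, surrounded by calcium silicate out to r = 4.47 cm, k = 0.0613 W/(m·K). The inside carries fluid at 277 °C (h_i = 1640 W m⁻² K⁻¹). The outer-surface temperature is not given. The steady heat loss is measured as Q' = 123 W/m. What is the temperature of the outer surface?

T_out = 30.6 °C

Series resistances:
  R'_conv,in = 1/(2πr h) = 1/(2π·0.0155·1640) = 0.006261 m·K/W
  R'_copper = ln(0.0191/0.0155)/(2πk) = 0.2088/(2π·352) = 9.443×10^-5 m·K/W
  R'_ceramic fibre blanket = ln(0.0251/0.0191)/(2πk) = 0.2732/(2π·0.0872) = 0.4986 m·K/W
  R'_calcium silicate = ln(0.0447/0.0251)/(2πk) = 0.5771/(2π·0.0613) = 1.498 m·K/W
ΣR = 2.003 m·K/W
ΔT = Q'·ΣR = 123 × 2.003 = 246.4 K
Heat flows outward, so T_out = T_in − ΔT = 277 − 246.4 = 30.6 °C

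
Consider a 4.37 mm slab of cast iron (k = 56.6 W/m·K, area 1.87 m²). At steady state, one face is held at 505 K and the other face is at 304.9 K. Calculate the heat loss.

Q = kA·ΔT/L = 56.6 × 1.87 × |505 K − 304.9 K| / 0.00437 = 4.85×10^6 W

Q = 4850 kW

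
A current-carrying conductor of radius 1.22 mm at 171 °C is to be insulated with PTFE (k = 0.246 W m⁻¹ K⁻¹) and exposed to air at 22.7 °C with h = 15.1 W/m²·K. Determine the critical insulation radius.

r_cr = 1.63 cm

For a cylinder, r_cr = k_ins/h = 0.246/15.1 = 0.0163 m = 1.63 cm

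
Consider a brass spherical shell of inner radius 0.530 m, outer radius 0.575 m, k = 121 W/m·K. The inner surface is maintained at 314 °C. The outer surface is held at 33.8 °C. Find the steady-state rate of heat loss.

Q = 2.89×10^6 W

Q = 4πk·ΔT/(1/r₁ − 1/r₂) = 4π × 121 × 280.2 / (1/0.530 − 1/0.575) = 2.89×10^6 W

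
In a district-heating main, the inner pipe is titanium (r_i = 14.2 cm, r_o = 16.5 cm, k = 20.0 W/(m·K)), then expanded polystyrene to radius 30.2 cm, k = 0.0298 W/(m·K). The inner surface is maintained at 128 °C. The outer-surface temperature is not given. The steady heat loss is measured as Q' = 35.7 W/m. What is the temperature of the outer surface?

T_out = 12.7 °C

Series resistances:
  R'_titanium = ln(0.165/0.142)/(2πk) = 0.1501/(2π·20.0) = 0.001195 m·K/W
  R'_expanded polystyrene = ln(0.302/0.165)/(2πk) = 0.6045/(2π·0.0298) = 3.228 m·K/W
ΣR = 3.230 m·K/W
ΔT = Q'·ΣR = 35.7 × 3.230 = 115.3 K
Heat flows outward, so T_out = T_in − ΔT = 128 − 115.3 = 12.7 °C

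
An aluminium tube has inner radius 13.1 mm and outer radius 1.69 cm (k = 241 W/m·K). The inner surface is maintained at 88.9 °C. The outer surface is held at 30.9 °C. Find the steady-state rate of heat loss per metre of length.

Q' = 345 kW/m

Q' = 2πk·ΔT/ln(r₂/r₁) = 2π × 241 × 58 / ln(0.0169/0.0131) = 3.45×10^5 W/m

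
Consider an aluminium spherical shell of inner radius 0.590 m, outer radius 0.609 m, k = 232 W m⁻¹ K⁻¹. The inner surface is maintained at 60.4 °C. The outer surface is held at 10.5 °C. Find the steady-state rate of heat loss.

Q = 4πk·ΔT/(1/r₁ − 1/r₂) = 4π × 232 × 49.9 / (1/0.590 − 1/0.609) = 2.75×10^6 W

Q = 2.75×10^6 W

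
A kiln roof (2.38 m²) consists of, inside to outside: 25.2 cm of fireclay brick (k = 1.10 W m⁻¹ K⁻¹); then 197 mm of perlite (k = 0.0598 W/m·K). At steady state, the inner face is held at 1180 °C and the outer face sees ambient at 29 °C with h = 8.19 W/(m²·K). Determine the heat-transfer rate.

Treat each layer as a resistance in series:
  R_fireclay brick = L/(kA) = 0.252/(1.10·2.38) = 0.09626 K/W
  R_perlite = L/(kA) = 0.197/(0.0598·2.38) = 1.384 K/W
  R_conv,out = 1/(hA) = 1/(8.19·2.38) = 0.05130 K/W
ΣR = 0.09626 + 1.384 + 0.05130 = 1.532 K/W
Q = ΔT/ΣR = (1180 °C − 29 °C)/1.532 = 751 W

Q = 751 W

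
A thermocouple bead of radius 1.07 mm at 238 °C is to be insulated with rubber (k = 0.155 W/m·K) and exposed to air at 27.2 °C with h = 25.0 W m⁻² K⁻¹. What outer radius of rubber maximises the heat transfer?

r_cr = 1.24 cm

For a sphere, r_cr = 2k_ins/h = 2·0.155/25.0 = 0.0124 m = 1.24 cm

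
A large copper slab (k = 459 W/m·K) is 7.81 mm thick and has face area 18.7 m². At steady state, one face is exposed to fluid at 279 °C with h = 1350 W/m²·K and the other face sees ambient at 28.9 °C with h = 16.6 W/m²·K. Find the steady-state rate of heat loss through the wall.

Q = 76700 W

Series thermal resistances, inner to outer:
  R_conv,in = 1/(hA) = 1/(1350·18.7) = 3.961×10^-5 K/W
  R_copper = L/(kA) = 0.00781/(459·18.7) = 9.099×10^-7 K/W
  R_conv,out = 1/(hA) = 1/(16.6·18.7) = 0.003221 K/W
ΣR = 3.961×10^-5 + 9.099×10^-7 + 0.003221 = 0.003262 K/W
Q = ΔT/ΣR = (279 °C − 28.9 °C)/0.003262 = 76700 W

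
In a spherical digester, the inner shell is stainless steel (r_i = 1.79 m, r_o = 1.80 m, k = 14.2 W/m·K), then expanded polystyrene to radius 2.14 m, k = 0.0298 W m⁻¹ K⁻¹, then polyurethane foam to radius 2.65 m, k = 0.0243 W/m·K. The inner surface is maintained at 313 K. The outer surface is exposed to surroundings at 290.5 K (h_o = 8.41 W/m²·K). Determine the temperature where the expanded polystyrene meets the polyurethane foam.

T = 303.0 K

Treat each layer as a resistance in series:
  R_stainless steel = (1/1.79 − 1/1.80)/(4πk) = 0.003104/(4π·14.2) = 1.739×10^-5 K/W
  R_expanded polystyrene = (1/1.80 − 1/2.14)/(4πk) = 0.08827/(4π·0.0298) = 0.2357 K/W
  R_polyurethane foam = (1/2.14 − 1/2.65)/(4πk) = 0.08993/(4π·0.0243) = 0.2945 K/W
  R_conv,out = 1/(4πr²h) = 1/(4π·2.65²·8.41) = 0.001347 K/W
ΣR = 1.739×10^-5 + 0.2357 + 0.2945 + 0.001347 = 0.5316 K/W
Q = ΔT/ΣR = (313 K − 290.5 K)/0.5316 = 42.33 W
From the inner boundary to the expanded polystyrene/polyurethane foam interface, ΣR_partial = 0.2357 K/W.
T_interface = T_in − Q·ΣR_partial = 313 K − (42.33)(0.2357) = 303.0 K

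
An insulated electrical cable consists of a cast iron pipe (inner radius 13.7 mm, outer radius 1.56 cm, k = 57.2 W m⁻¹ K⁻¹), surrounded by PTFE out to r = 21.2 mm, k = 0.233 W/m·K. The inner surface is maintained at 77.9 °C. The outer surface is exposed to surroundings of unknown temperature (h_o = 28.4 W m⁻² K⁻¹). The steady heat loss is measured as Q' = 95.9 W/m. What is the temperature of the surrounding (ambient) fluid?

Sum the resistances:
  R'_cast iron = ln(0.0156/0.0137)/(2πk) = 0.1299/(2π·57.2) = 3.614×10^-4 m·K/W
  R'_PTFE = ln(0.0212/0.0156)/(2πk) = 0.3067/(2π·0.233) = 0.2095 m·K/W
  R'_conv,out = 1/(2πr h) = 1/(2π·0.0212·28.4) = 0.2643 m·K/W
ΣR = 0.4742 m·K/W
ΔT = Q'·ΣR = 95.9 × 0.4742 = 45.48 K
Heat flows outward, so T_out = T_in − ΔT = 77.9 − 45.48 = 32.4 °C

T_out = 32.4 °C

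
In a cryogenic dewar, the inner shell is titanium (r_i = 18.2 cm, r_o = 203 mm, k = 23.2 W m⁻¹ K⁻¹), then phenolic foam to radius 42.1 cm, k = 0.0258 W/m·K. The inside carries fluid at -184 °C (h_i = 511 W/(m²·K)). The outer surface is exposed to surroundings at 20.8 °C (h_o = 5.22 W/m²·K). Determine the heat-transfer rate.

Q = 25.7 W

Treat each layer as a resistance in series:
  R_conv,in = 1/(4πr²h) = 1/(4π·0.182²·511) = 0.004701 K/W
  R_titanium = (1/0.182 − 1/0.203)/(4πk) = 0.5684/(4π·23.2) = 0.001950 K/W
  R_phenolic foam = (1/0.203 − 1/0.421)/(4πk) = 2.551/(4π·0.0258) = 7.868 K/W
  R_conv,out = 1/(4πr²h) = 1/(4π·0.421²·5.22) = 0.08601 K/W
ΣR = 0.004701 + 0.001950 + 7.868 + 0.08601 = 7.961 K/W
Q = ΔT/ΣR = (-184 °C − 20.8 °C)/7.961 = -25.7 W
(Negative Q ⇒ heat flows inward; heat gain = 25.7 W.)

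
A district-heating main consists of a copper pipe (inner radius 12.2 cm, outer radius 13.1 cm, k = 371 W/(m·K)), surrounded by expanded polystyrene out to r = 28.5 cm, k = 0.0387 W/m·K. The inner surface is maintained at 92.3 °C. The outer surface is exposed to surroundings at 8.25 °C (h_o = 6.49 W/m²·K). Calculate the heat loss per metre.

Q' = 25.6 W/m

Treat each layer as a resistance in series:
  R'_copper = ln(0.131/0.122)/(2πk) = 0.07118/(2π·371) = 3.053×10^-5 m·K/W
  R'_expanded polystyrene = ln(0.285/0.131)/(2πk) = 0.7773/(2π·0.0387) = 3.197 m·K/W
  R'_conv,out = 1/(2πr h) = 1/(2π·0.285·6.49) = 0.08605 m·K/W
ΣR = 3.053×10^-5 + 3.197 + 0.08605 = 3.283 m·K/W
Q' = ΔT/ΣR = (92.3 °C − 8.25 °C)/3.283 = 25.6 W/m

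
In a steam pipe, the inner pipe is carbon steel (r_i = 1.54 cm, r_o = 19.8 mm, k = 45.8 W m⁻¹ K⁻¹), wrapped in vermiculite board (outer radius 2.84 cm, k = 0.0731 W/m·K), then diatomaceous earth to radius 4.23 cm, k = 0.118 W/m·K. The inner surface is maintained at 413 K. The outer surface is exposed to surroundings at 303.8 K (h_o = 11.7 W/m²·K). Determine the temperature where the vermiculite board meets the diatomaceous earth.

T = 360.8 K

Series thermal resistances, inner to outer:
  R'_carbon steel = ln(0.0198/0.0154)/(2πk) = 0.2513/(2π·45.8) = 8.733×10^-4 m·K/W
  R'_vermiculite board = ln(0.0284/0.0198)/(2πk) = 0.3607/(2π·0.0731) = 0.7853 m·K/W
  R'_diatomaceous earth = ln(0.0423/0.0284)/(2πk) = 0.3984/(2π·0.118) = 0.5373 m·K/W
  R'_conv,out = 1/(2πr h) = 1/(2π·0.0423·11.7) = 0.3216 m·K/W
ΣR = 8.733×10^-4 + 0.7853 + 0.5373 + 0.3216 = 1.645 m·K/W
Q' = ΔT/ΣR = (413 K − 303.8 K)/1.645 = 66.38 W/m
From the inner boundary to the vermiculite board/diatomaceous earth interface, ΣR_partial = 0.7862 m·K/W.
T_interface = T_in − Q'·ΣR_partial = 413 K − (66.38)(0.7862) = 360.8 K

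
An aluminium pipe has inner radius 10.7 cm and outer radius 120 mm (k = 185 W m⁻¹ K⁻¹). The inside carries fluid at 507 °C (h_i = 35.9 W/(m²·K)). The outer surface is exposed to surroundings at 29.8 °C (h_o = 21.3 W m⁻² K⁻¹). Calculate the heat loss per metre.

Q' = 4600 W/m

Series thermal resistances, inner to outer:
  R'_conv,in = 1/(2πr h) = 1/(2π·0.107·35.9) = 0.04143 m·K/W
  R'_aluminium = ln(0.120/0.107)/(2πk) = 0.1147/(2π·185) = 9.864×10^-5 m·K/W
  R'_conv,out = 1/(2πr h) = 1/(2π·0.120·21.3) = 0.06227 m·K/W
ΣR = 0.04143 + 9.864×10^-5 + 0.06227 = 0.1038 m·K/W
Q' = ΔT/ΣR = (507 °C − 29.8 °C)/0.1038 = 4600 W/m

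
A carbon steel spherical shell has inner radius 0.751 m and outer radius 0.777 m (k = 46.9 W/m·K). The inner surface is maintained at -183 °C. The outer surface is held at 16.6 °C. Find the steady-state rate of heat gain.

Q = 4πk·ΔT/(1/r₁ − 1/r₂) = 4π × 46.9 × 199.6 / (1/0.751 − 1/0.777) = 2.64×10^6 W

Q = 2640 kW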